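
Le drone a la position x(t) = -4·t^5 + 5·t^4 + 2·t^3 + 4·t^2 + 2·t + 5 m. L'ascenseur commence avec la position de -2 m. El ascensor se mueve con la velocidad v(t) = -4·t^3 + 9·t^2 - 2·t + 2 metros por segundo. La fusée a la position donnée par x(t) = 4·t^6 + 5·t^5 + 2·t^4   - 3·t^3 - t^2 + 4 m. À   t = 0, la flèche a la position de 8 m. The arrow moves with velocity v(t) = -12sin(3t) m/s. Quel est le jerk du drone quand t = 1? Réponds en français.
En partant de la position x(t) = -4·t^5 + 5·t^4 + 2·t^3 + 4·t^2 + 2·t + 5, nous prenons 3 dérivées. En prenant d/dt de x(t), nous trouvons v(t) = -20·t^4 + 20·t^3 + 6·t^2 + 8·t + 2. En dérivant la vitesse, nous obtenons l'accélération: a(t) = -80·t^3 + 60·t^2 + 12·t + 8. En dérivant l'accélération, nous obtenons le jerk: j(t) = -240·t^2 + 120·t + 12. Nous avons le jerk j(t) = -240·t^2 + 120·t + 12. En substituant t = 1: j(1) = -108.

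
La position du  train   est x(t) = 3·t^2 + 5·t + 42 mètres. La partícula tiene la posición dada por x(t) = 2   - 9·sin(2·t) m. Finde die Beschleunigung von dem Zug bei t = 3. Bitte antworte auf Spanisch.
Partiendo de la posición x(t) = 3·t^2 + 5·t + 42, tomamos 2 derivadas. Derivando la posición, obtenemos la velocidad: v(t) = 6·t + 5. Tomando d/dt de v(t), encontramos a(t) = 6. Tenemos la aceleración a(t) = 6. Sustituyendo t = 3: a(3) = 6.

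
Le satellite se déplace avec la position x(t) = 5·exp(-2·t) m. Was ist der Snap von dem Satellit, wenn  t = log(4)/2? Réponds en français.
En partant de la position x(t) = 5·exp(-2·t), nous prenons 4 dérivées. En prenant d/dt de x(t), nous trouvons v(t) = -10·exp(-2·t). En prenant d/dt de v(t), nous trouvons a(t) = 20·exp(-2·t). En prenant d/dt de a(t), nous trouvons j(t) = -40·exp(-2·t). En dérivant le jerk, nous obtenons le snap: s(t) = 80·exp(-2·t). En utilisant s(t) = 80·exp(-2·t) et en substituant t = log(4)/2, nous trouvons s = 20.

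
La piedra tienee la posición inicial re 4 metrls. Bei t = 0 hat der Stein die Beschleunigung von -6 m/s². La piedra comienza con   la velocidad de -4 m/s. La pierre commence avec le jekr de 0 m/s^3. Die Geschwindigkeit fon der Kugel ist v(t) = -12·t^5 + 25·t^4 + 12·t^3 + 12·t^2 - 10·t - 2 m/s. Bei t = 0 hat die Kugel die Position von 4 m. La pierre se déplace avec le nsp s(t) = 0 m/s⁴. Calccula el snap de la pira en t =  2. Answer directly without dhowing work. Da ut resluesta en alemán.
s(2) = 0.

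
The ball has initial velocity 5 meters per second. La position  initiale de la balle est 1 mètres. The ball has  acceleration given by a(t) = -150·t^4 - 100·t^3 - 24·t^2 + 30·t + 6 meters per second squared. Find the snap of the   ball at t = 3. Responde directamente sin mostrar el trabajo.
s(3) = -18048.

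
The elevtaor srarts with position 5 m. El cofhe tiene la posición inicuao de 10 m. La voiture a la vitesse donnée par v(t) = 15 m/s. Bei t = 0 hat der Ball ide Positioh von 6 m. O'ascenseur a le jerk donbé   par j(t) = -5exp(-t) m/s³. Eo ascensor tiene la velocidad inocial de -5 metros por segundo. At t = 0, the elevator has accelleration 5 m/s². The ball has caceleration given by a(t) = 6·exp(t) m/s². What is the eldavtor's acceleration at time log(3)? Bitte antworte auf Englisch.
We must find the antiderivative of our jerk equation j(t) = -5·exp(-t) 1 time. Taking ∫j(t)dt and applying a(0) = 5, we find a(t) = 5·exp(-t). We have acceleration a(t) = 5·exp(-t). Substituting t = log(3): a(log(3)) = 5/3.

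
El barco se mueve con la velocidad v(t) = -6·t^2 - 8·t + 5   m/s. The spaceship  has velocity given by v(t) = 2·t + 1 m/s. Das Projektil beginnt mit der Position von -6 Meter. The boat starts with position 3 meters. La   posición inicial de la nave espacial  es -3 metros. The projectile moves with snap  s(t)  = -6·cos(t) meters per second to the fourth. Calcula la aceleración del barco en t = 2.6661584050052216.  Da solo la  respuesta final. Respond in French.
À t = 2.6661584050052216, a = -39.9939008600627.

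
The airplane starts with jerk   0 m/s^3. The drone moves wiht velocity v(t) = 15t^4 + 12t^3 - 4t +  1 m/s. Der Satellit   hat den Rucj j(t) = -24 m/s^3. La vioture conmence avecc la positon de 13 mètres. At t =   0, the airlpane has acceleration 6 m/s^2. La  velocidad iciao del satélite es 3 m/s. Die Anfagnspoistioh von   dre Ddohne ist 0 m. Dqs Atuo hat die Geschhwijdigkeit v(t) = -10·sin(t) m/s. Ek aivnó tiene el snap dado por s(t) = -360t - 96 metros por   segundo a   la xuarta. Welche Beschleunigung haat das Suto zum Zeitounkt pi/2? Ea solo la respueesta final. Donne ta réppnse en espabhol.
La aceleración en t = pi/2 es a = 0.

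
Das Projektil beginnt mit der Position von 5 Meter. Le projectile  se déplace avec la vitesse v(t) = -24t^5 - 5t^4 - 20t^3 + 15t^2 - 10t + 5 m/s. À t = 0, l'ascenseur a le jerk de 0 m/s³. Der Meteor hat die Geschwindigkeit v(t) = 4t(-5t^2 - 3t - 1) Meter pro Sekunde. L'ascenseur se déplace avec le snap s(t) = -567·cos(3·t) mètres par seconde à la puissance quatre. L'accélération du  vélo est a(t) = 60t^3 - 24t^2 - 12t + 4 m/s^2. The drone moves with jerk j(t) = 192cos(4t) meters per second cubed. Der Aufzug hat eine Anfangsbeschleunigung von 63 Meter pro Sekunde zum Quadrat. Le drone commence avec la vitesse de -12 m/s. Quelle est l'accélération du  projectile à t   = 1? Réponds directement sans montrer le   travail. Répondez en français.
a(1) = -180.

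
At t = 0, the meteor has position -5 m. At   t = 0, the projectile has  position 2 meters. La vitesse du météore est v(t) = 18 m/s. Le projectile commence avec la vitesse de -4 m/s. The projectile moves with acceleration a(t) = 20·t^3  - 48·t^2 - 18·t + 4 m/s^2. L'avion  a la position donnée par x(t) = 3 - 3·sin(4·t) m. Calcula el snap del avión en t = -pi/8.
Para resolver esto, necesitamos tomar 4 derivadas de nuestra ecuación de la posición x(t) = 3 - 3·sin(4·t). Tomando d/dt de x(t), encontramos v(t) = -12·cos(4·t). Derivando la velocidad, obtenemos la aceleración: a(t) = 48·sin(4·t). Derivando la aceleración, obtenemos la sacudida: j(t) = 192·cos(4·t). Tomando d/dt de j(t), encontramos s(t) = -768·sin(4·t). De la ecuación del snap s(t) = -768·sin(4·t), sustituimos t = -pi/8 para obtener s = 768.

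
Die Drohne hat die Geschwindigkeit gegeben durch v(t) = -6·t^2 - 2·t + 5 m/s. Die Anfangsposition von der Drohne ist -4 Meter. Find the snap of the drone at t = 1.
Starting from velocity v(t) = -6·t^2 - 2·t + 5, we take 3 derivatives. Taking d/dt of v(t), we find a(t) = -12·t - 2. Differentiating acceleration, we get jerk: j(t) = -12. Differentiating jerk, we get snap: s(t) = 0. We have snap s(t) = 0. Substituting t = 1: s(1) = 0.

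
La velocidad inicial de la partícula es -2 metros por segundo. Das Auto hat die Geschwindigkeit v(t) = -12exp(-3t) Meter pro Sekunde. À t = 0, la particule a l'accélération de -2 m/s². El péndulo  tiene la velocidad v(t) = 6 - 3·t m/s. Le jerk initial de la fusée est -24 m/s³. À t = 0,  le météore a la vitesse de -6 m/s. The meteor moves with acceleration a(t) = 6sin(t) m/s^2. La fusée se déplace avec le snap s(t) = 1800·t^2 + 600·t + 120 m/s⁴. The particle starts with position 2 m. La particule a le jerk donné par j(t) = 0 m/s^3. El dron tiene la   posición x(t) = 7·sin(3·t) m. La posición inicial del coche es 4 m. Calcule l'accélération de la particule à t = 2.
En partant du jerk j(t) = 0, nous prenons 1 primitive. La primitive du jerk est l'accélération. En utilisant a(0) = -2, nous obtenons a(t) = -2. Nous avons l'accélération a(t) = -2. En substituant t = 2: a(2) = -2.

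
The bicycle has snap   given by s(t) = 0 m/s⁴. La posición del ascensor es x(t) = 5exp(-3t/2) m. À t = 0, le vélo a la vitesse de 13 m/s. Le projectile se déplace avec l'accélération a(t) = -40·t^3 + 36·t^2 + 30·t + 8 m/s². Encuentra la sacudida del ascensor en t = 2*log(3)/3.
Debemos derivar nuestra ecuación de la posición x(t) = 5·exp(-3·t/2) 3 veces. La derivada de la posición da la velocidad: v(t) = -15·exp(-3·t/2)/2. Tomando d/dt de v(t), encontramos a(t) = 45·exp(-3·t/2)/4. Tomando d/dt de a(t), encontramos j(t) = -135·exp(-3·t/2)/8. Tenemos la sacudida j(t) = -135·exp(-3·t/2)/8. Sustituyendo t = 2*log(3)/3: j(2*log(3)/3) = -45/8.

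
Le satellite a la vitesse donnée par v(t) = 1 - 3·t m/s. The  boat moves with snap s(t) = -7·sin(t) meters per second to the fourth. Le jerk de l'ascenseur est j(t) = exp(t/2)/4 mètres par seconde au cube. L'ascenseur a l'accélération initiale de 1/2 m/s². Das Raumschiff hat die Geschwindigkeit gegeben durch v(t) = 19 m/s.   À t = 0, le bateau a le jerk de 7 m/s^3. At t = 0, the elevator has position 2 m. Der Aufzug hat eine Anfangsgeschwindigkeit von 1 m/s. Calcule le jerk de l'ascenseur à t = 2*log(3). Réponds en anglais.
We have jerk j(t) = exp(t/2)/4. Substituting t = 2*log(3): j(2*log(3)) = 3/4.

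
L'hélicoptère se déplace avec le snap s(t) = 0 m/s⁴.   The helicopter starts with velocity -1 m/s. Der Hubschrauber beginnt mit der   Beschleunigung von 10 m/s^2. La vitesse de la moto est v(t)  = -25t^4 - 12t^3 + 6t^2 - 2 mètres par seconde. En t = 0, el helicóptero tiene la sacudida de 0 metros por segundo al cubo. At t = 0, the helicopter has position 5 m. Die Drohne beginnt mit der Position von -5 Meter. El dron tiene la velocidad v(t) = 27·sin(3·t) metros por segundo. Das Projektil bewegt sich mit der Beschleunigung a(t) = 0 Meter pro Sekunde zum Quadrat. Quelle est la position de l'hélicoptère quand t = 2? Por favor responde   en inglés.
We need to integrate our snap equation s(t) = 0 4 times. Taking ∫s(t)dt and applying j(0) = 0, we find j(t) = 0. Finding the antiderivative of j(t) and using a(0) = 10: a(t) = 10. Finding the integral of a(t) and using v(0) = -1: v(t) = 10·t - 1. Integrating velocity and using the initial condition x(0) = 5, we get x(t) = 5·t^2 - t + 5. Using x(t) = 5·t^2 - t + 5 and substituting t = 2, we find x = 23.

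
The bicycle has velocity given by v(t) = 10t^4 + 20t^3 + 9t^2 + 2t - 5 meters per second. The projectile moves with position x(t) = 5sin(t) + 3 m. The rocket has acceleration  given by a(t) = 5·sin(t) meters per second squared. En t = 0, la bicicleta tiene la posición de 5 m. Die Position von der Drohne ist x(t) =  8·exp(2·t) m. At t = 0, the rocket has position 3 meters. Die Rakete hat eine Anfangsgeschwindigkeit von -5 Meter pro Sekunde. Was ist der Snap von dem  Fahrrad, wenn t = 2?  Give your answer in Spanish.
Debemos derivar nuestra ecuación de la velocidad v(t) = 10·t^4 + 20·t^3 + 9·t^2 + 2·t - 5 3 veces. Tomando d/dt de v(t), encontramos a(t) = 40·t^3 + 60·t^2 + 18·t + 2. La derivada de la aceleración da la sacudida: j(t) = 120·t^2 + 120·t + 18. La derivada de la sacudida da el snap: s(t) = 240·t + 120. Tenemos el snap s(t) = 240·t + 120. Sustituyendo t = 2: s(2) = 600.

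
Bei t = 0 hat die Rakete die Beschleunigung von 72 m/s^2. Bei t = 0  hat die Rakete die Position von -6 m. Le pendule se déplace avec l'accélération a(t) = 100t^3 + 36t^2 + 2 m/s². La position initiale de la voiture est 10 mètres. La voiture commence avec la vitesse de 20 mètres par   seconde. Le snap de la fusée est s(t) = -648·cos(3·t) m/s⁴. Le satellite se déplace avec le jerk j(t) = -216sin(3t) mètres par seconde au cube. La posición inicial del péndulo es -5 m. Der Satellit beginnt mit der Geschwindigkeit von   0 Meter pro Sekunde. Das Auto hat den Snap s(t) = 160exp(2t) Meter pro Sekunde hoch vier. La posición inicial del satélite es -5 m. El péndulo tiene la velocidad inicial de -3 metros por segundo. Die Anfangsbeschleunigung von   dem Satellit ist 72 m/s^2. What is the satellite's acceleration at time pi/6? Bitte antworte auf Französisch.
Nous devons trouver la primitive de notre équation du jerk j(t) = -216·sin(3·t) 1 fois. En prenant ∫j(t)dt et en appliquant a(0) = 72, nous trouvons a(t) = 72·cos(3·t). De l'équation de l'accélération a(t) = 72·cos(3·t), nous substituons t = pi/6 pour obtenir a = 0.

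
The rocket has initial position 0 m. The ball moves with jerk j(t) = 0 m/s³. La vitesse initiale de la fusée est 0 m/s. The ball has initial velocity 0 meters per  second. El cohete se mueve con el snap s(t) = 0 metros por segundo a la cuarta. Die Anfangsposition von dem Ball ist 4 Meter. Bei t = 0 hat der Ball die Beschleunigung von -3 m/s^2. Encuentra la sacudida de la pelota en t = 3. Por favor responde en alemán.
Mit j(t) = 0 und Einsetzen von t = 3, finden wir j = 0.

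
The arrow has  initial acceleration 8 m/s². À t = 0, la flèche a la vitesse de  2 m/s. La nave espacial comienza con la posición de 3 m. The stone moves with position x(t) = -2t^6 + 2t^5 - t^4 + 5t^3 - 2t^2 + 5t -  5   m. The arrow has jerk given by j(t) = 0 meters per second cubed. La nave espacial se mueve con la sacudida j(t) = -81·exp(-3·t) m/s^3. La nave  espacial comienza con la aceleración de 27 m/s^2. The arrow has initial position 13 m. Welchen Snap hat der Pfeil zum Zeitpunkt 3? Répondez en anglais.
To solve this, we need to take 1 derivative of our jerk equation j(t) = 0. Differentiating jerk, we get snap: s(t) = 0. We have snap s(t) = 0. Substituting t = 3: s(3) = 0.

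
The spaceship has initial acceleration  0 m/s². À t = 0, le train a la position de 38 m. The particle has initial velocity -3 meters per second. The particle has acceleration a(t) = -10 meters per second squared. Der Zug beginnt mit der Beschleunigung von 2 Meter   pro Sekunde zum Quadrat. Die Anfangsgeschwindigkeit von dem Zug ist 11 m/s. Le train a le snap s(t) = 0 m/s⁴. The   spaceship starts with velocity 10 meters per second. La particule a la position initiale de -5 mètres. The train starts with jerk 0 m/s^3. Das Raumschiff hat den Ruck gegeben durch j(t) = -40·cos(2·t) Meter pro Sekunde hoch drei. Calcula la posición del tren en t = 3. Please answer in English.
We must find the integral of our snap equation s(t) = 0 4 times. Finding the integral of s(t) and using j(0) = 0: j(t) = 0. Taking ∫j(t)dt and applying a(0) = 2, we find a(t) = 2. The antiderivative of acceleration, with v(0) = 11, gives velocity: v(t) = 2·t + 11. Integrating velocity and using the initial condition x(0) = 38, we get x(t) = t^2 + 11·t + 38. Using x(t) = t^2 + 11·t + 38 and substituting t = 3, we find x = 80.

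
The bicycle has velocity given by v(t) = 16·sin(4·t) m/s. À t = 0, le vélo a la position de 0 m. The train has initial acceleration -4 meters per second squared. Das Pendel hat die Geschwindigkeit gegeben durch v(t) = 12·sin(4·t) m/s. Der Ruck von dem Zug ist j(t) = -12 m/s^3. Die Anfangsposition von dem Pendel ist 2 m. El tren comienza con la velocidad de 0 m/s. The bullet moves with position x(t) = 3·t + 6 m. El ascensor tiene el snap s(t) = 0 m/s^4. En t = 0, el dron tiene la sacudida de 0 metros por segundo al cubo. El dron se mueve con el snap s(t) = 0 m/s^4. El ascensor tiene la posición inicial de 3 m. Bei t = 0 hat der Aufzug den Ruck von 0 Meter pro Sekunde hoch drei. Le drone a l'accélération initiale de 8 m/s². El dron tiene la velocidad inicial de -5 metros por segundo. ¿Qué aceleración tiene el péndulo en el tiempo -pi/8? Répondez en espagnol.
Debemos derivar nuestra ecuación de la velocidad v(t) = 12·sin(4·t) 1 vez. Derivando la velocidad, obtenemos la aceleración: a(t) = 48·cos(4·t). Usando a(t) = 48·cos(4·t) y sustituyendo t = -pi/8, encontramos a = 0.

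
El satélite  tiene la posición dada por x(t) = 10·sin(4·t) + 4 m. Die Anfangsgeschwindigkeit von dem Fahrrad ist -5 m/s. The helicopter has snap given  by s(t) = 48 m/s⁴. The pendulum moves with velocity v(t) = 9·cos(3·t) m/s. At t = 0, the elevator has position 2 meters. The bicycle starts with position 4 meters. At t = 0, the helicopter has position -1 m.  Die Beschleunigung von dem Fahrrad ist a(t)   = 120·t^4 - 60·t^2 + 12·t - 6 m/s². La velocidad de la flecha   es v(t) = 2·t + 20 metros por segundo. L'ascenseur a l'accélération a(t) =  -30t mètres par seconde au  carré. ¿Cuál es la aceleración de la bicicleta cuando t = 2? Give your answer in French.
En utilisant a(t) = 120·t^4 - 60·t^2 + 12·t - 6 et en substituant t = 2, nous trouvons a = 1698.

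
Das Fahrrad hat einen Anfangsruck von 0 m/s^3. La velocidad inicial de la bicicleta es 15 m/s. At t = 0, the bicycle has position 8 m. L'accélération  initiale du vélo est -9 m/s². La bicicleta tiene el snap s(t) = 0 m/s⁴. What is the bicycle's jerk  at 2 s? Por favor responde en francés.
En partant du snap s(t) = 0, nous prenons 1 intégrale. L'intégrale du snap est le jerk. En utilisant j(0) = 0, nous obtenons j(t) = 0. En utilisant j(t) = 0 et en substituant t = 2, nous trouvons j = 0.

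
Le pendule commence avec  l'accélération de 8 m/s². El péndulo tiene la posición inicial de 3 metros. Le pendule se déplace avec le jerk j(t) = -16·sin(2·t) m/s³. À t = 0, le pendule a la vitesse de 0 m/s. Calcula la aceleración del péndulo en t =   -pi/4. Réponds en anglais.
To solve this, we need to take 1 antiderivative of our jerk equation j(t) = -16·sin(2·t). The integral of jerk, with a(0) = 8, gives acceleration: a(t) = 8·cos(2·t). From the given acceleration equation a(t) = 8·cos(2·t), we substitute t = -pi/4 to get a = 0.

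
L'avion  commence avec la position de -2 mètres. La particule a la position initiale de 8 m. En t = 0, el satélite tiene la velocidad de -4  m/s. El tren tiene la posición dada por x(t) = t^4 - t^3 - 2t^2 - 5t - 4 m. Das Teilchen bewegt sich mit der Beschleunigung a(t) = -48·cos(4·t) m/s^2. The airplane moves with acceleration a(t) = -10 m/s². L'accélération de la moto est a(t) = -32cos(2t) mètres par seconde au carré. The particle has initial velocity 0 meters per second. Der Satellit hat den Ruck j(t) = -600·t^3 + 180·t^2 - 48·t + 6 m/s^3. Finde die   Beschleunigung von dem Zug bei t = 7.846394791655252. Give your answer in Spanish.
Debemos derivar nuestra ecuación de la posición x(t) = t^4 - t^3 - 2·t^2 - 5·t - 4 2 veces. Tomando d/dt de x(t), encontramos v(t) = 4·t^3 - 3·t^2 - 4·t - 5. Derivando la velocidad, obtenemos la aceleración: a(t) = 12·t^2 - 6·t - 4. Tenemos la aceleración a(t) = 12·t^2 - 6·t - 4. Sustituyendo t = 7.846394791655252: a(7.846394791655252) = 687.712565968244.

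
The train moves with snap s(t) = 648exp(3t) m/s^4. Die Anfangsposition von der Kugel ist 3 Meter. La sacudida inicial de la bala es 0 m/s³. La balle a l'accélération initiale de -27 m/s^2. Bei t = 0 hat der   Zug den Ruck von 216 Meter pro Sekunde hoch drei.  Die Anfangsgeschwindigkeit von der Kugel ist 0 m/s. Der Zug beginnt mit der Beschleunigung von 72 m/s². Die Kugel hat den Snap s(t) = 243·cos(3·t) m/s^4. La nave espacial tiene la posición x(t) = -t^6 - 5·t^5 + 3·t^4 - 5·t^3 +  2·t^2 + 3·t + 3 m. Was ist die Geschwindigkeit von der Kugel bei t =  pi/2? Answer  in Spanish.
Debemos encontrar la integral de nuestra ecuación del snap s(t) = 243·cos(3·t) 3 veces. La antiderivada del snap es la sacudida. Usando j(0) = 0, obtenemos j(t) = 81·sin(3·t). La antiderivada de la sacudida es la aceleración. Usando a(0) = -27, obtenemos a(t) = -27·cos(3·t). Integrando la aceleración y usando la condición inicial v(0) = 0, obtenemos v(t) = -9·sin(3·t). Tenemos la velocidad v(t) = -9·sin(3·t). Sustituyendo t = pi/2: v(pi/2) = 9.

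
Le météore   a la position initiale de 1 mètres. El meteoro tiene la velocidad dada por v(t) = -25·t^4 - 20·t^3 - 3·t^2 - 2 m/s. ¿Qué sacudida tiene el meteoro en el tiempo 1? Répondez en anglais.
We must differentiate our velocity equation v(t) = -25·t^4 - 20·t^3 - 3·t^2 - 2 2 times. Differentiating velocity, we get acceleration: a(t) = -100·t^3 - 60·t^2 - 6·t. The derivative of acceleration gives jerk: j(t) = -300·t^2 - 120·t - 6. From the given jerk equation j(t) = -300·t^2 - 120·t - 6, we substitute t = 1 to get j = -426.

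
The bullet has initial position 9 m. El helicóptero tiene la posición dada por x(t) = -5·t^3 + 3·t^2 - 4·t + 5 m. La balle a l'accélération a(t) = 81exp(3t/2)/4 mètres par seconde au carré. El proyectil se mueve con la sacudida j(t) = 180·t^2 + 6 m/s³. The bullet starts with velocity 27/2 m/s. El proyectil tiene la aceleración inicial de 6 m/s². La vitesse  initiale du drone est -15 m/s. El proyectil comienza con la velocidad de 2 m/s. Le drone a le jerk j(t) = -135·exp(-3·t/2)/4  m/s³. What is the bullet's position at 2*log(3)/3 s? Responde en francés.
Nous devons intégrer notre équation de l'accélération a(t) = 81·exp(3·t/2)/4 2 fois. L'intégrale de l'accélération, avec v(0) = 27/2, donne la vitesse: v(t) = 27·exp(3·t/2)/2. En intégrant la vitesse et en utilisant la condition initiale x(0) = 9, nous obtenons x(t) = 9·exp(3·t/2). De l'équation de la position x(t) = 9·exp(3·t/2), nous substituons t = 2*log(3)/3 pour obtenir x = 27.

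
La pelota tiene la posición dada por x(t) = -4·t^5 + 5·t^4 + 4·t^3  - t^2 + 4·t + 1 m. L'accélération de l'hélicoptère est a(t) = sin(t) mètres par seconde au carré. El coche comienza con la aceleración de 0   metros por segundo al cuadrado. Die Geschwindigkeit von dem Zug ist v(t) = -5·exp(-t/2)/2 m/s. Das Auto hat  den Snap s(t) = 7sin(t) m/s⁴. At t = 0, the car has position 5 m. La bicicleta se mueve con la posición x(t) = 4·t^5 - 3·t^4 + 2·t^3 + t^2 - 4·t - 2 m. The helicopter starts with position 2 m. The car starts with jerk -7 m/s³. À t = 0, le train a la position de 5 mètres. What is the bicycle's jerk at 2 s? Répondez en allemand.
Wir müssen unsere Gleichung für die Position x(t) = 4·t^5 - 3·t^4 + 2·t^3 + t^2 - 4·t - 2 3-mal ableiten. Die Ableitung von der Position ergibt die Geschwindigkeit: v(t) = 20·t^4 - 12·t^3 + 6·t^2 + 2·t - 4. Mit d/dt von v(t) finden wir a(t) = 80·t^3 - 36·t^2 + 12·t + 2. Mit d/dt von a(t) finden wir j(t) = 240·t^2 - 72·t + 12. Wir haben den Ruck j(t) = 240·t^2 - 72·t + 12. Durch Einsetzen von t = 2: j(2) = 828.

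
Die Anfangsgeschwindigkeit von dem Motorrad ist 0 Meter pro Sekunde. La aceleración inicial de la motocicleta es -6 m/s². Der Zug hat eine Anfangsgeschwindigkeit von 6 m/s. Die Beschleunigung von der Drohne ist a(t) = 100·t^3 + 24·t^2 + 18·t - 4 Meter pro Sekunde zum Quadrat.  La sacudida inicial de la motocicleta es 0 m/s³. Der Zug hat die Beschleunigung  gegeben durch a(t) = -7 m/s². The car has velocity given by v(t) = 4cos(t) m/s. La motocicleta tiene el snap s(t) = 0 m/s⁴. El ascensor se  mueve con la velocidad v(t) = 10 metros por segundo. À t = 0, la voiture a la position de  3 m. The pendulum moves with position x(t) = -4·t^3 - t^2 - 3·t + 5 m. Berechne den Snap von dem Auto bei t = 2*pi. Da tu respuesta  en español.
Para resolver esto, necesitamos tomar 3 derivadas de nuestra ecuación de la velocidad v(t) = 4·cos(t). La derivada de la velocidad da la aceleración: a(t) = -4·sin(t). Tomando d/dt de a(t), encontramos j(t) = -4·cos(t). La derivada de la sacudida da el snap: s(t) = 4·sin(t). Tenemos el snap s(t) = 4·sin(t). Sustituyendo t = 2*pi: s(2*pi) = 0.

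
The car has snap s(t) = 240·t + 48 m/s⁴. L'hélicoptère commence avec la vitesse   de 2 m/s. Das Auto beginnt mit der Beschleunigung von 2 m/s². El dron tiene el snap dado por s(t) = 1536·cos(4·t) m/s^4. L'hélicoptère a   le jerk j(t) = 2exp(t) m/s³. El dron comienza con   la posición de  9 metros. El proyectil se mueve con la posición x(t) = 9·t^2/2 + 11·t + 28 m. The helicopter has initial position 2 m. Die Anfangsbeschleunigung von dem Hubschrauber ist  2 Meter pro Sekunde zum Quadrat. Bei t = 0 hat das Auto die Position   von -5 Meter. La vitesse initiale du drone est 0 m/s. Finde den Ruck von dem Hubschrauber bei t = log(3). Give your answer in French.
Nous avons le jerk j(t) = 2·exp(t). En substituant t = log(3): j(log(3)) = 6.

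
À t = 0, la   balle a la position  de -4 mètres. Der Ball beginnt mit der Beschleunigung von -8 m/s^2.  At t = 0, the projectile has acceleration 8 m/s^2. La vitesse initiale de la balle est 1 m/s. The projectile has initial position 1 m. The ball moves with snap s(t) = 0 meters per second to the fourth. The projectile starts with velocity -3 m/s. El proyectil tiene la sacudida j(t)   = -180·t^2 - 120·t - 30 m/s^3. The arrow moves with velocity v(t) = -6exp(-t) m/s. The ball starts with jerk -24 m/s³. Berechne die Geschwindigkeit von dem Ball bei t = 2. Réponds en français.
Pour résoudre ceci, nous devons prendre 3 primitives de notre équation du snap s(t) = 0. L'intégrale du snap, avec j(0) = -24, donne le jerk: j(t) = -24. En intégrant le jerk et en utilisant la condition initiale a(0) = -8, nous obtenons a(t) = -24·t - 8. La primitive de l'accélération est la vitesse. En utilisant v(0) = 1, nous obtenons v(t) = -12·t^2 - 8·t + 1. De l'équation de la vitesse v(t) = -12·t^2 - 8·t + 1, nous substituons t = 2 pour obtenir v = -63.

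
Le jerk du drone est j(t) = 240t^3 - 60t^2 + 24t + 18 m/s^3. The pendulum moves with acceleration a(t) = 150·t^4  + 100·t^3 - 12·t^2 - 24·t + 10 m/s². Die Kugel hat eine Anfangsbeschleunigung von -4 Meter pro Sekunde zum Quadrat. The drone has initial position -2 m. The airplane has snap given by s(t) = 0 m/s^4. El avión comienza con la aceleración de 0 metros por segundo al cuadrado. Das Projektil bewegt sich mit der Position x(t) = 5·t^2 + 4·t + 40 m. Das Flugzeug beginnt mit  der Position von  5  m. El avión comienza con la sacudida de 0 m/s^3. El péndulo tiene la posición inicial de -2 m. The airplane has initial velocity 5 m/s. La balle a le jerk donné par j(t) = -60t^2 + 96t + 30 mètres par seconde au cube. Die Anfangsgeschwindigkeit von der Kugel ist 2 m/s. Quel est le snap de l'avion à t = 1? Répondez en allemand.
Wir haben den Snap s(t) = 0. Durch Einsetzen von t = 1: s(1) = 0.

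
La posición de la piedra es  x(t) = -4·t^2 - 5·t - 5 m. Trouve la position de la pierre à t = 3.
De l'équation de la position x(t) = -4·t^2 - 5·t - 5, nous substituons t = 3 pour obtenir x = -56.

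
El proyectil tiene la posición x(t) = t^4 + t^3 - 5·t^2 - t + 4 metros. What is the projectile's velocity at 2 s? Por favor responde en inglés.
Starting from position x(t) = t^4 + t^3 - 5·t^2 - t + 4, we take 1 derivative. The derivative of position gives velocity: v(t) = 4·t^3 + 3·t^2 - 10·t - 1. We have velocity v(t) = 4·t^3 + 3·t^2 - 10·t - 1. Substituting t = 2: v(2) = 23.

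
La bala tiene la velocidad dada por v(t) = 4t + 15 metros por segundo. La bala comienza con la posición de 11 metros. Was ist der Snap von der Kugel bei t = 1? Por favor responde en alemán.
Ausgehend von der Geschwindigkeit v(t) = 4·t + 15, nehmen wir 3 Ableitungen. Mit d/dt von v(t) finden wir a(t) = 4. Mit d/dt von a(t) finden wir j(t) = 0. Durch Ableiten von dem Ruck erhalten wir den Snap: s(t) = 0. Aus der Gleichung für den Snap s(t) = 0, setzen wir t = 1 ein und erhalten s = 0.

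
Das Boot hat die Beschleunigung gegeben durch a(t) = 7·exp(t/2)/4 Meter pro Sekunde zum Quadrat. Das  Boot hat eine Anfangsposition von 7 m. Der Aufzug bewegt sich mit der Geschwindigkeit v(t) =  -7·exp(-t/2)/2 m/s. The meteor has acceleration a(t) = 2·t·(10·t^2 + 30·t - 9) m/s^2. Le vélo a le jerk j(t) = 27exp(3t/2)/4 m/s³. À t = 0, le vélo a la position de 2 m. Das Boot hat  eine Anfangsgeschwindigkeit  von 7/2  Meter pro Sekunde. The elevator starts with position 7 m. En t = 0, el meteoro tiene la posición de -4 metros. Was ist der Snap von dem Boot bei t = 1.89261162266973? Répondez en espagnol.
Para resolver esto, necesitamos tomar 2 derivadas de nuestra ecuación de la aceleración a(t) = 7·exp(t/2)/4. Tomando d/dt de a(t), encontramos j(t) = 7·exp(t/2)/8. Tomando d/dt de j(t), encontramos s(t) = 7·exp(t/2)/16. De la ecuación del snap s(t) = 7·exp(t/2)/16, sustituimos t = 1.89261162266973 para obtener s = 1.12707664209146.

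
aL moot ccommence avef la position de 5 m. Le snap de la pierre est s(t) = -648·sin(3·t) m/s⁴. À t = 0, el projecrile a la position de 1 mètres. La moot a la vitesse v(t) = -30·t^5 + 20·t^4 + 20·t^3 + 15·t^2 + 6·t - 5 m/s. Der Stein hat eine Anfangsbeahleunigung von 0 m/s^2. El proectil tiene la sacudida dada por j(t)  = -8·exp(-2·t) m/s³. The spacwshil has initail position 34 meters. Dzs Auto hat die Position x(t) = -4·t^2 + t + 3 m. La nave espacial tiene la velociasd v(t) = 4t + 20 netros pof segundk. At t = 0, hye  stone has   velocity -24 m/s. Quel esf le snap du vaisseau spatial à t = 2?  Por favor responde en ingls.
Starting from velocity v(t) = 4·t + 20, we take 3 derivatives. The derivative of velocity gives acceleration: a(t) = 4. Differentiating acceleration, we get jerk: j(t) = 0. Differentiating jerk, we get snap: s(t) = 0. Using s(t) = 0 and substituting t = 2, we find s = 0.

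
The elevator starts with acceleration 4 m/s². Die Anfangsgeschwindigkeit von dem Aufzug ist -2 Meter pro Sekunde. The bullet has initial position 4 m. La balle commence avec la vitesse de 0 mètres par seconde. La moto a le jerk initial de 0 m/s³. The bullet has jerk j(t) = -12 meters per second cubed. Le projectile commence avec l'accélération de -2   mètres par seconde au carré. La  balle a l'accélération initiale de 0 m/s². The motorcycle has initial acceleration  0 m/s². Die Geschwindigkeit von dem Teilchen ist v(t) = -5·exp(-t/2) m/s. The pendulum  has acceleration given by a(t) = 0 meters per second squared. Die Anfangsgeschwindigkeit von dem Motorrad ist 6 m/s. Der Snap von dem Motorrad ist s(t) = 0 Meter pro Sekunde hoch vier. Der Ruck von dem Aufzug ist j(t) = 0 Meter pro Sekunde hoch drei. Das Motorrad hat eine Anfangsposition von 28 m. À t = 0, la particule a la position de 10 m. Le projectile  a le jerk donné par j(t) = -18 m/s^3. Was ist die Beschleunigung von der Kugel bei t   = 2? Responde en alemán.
Um dies zu lösen, müssen wir 1 Stammfunktion unserer Gleichung für den Ruck j(t) = -12 finden. Mit ∫j(t)dt und Anwendung von a(0) = 0, finden wir a(t) = -12·t. Aus der Gleichung für die Beschleunigung a(t) = -12·t, setzen wir t = 2 ein und erhalten a = -24.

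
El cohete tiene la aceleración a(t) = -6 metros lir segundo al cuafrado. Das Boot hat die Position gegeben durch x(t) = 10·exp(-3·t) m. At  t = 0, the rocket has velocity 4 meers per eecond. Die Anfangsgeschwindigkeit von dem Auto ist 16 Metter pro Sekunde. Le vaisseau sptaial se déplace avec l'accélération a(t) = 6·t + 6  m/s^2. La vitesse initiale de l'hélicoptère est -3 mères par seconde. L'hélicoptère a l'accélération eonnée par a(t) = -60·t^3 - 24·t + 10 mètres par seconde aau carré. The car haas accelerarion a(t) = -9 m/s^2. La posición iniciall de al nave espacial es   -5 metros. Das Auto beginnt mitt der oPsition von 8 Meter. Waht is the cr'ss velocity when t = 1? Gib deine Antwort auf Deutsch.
Ausgehend von der Beschleunigung a(t) = -9, nehmen wir 1 Stammfunktion. Die Stammfunktion von der Beschleunigung ist die Geschwindigkeit. Mit v(0) = 16 erhalten wir v(t) = 16 - 9·t. Wir haben die Geschwindigkeit v(t) = 16 - 9·t. Durch Einsetzen von t = 1: v(1) = 7.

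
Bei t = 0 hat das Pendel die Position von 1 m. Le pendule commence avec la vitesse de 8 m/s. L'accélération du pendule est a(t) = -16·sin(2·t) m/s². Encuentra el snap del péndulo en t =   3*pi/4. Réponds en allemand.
Ausgehend von der Beschleunigung a(t) = -16·sin(2·t), nehmen wir 2 Ableitungen. Durch Ableiten von der Beschleunigung erhalten wir den Ruck: j(t) = -32·cos(2·t). Durch Ableiten von dem Ruck erhalten wir den Snap: s(t) = 64·sin(2·t). Mit s(t) = 64·sin(2·t) und Einsetzen von t = 3*pi/4, finden wir s = -64.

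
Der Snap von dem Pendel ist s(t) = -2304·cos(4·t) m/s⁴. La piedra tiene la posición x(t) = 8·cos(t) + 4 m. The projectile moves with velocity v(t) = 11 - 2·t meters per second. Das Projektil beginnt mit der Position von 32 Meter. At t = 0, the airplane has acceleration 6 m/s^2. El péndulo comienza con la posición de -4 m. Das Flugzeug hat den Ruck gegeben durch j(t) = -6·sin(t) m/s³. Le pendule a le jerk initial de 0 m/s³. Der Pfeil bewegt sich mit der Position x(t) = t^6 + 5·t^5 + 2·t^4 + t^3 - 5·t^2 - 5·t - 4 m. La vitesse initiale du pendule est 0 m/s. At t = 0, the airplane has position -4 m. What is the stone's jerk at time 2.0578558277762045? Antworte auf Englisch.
Starting from position x(t) = 8·cos(t) + 4, we take 3 derivatives. The derivative of position gives velocity: v(t) = -8·sin(t). Taking d/dt of v(t), we find a(t) = -8·cos(t). The derivative of acceleration gives jerk: j(t) = 8·sin(t). From the given jerk equation j(t) = 8·sin(t), we substitute t = 2.0578558277762045 to get j = 7.06970333616144.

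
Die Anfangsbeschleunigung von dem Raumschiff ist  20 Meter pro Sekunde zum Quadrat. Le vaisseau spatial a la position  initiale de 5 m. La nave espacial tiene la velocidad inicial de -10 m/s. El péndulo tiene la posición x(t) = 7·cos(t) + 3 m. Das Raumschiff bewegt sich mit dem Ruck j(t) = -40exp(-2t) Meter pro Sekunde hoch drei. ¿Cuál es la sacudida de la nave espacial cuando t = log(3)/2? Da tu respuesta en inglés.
From the given jerk equation j(t) = -40·exp(-2·t), we substitute t = log(3)/2 to get j = -40/3.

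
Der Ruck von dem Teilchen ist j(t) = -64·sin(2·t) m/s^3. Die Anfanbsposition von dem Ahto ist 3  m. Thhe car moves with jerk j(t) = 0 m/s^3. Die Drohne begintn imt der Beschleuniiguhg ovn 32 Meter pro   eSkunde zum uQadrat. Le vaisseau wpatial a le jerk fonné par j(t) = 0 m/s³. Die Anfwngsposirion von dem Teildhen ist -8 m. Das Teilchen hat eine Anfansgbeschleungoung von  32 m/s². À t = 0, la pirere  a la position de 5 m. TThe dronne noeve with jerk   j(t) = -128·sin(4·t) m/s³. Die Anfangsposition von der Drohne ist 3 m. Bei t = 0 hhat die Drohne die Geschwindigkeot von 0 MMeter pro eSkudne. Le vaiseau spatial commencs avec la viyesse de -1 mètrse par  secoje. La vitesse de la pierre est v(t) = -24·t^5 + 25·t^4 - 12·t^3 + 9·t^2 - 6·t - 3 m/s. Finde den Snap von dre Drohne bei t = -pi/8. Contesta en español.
Debemos derivar nuestra ecuación de la sacudida j(t) = -128·sin(4·t) 1 vez. La derivada de la sacudida da el snap: s(t) = -512·cos(4·t). De la ecuación del snap s(t) = -512·cos(4·t), sustituimos t = -pi/8 para obtener s = 0.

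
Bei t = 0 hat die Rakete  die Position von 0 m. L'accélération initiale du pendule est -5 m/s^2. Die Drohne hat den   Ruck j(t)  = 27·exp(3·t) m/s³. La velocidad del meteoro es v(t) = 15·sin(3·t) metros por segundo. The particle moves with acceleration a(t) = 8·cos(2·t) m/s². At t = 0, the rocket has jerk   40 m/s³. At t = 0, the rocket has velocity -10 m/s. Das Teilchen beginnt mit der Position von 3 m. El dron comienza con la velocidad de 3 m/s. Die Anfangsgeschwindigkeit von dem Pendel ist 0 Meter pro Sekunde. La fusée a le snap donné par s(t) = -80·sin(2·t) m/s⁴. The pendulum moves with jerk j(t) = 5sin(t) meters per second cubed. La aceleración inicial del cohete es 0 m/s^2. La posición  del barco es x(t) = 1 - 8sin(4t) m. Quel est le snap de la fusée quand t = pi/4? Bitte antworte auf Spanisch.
Usando s(t) = -80·sin(2·t) y sustituyendo t = pi/4, encontramos s = -80.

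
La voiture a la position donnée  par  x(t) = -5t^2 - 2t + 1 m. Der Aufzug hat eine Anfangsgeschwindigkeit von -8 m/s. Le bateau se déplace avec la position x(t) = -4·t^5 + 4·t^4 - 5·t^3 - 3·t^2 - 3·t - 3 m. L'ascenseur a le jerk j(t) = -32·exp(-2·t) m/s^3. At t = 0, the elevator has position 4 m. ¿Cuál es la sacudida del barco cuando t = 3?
Debemos derivar nuestra ecuación de la posición x(t) = -4·t^5 + 4·t^4 - 5·t^3 - 3·t^2 - 3·t - 3 3 veces. La derivada de la posición da la velocidad: v(t) = -20·t^4 + 16·t^3 - 15·t^2 - 6·t - 3. Tomando d/dt de v(t), encontramos a(t) = -80·t^3 + 48·t^2 - 30·t - 6. La derivada de la aceleración da la sacudida: j(t) = -240·t^2 + 96·t - 30. De la ecuación de la sacudida j(t) = -240·t^2 + 96·t - 30, sustituimos t = 3 para obtener j = -1902.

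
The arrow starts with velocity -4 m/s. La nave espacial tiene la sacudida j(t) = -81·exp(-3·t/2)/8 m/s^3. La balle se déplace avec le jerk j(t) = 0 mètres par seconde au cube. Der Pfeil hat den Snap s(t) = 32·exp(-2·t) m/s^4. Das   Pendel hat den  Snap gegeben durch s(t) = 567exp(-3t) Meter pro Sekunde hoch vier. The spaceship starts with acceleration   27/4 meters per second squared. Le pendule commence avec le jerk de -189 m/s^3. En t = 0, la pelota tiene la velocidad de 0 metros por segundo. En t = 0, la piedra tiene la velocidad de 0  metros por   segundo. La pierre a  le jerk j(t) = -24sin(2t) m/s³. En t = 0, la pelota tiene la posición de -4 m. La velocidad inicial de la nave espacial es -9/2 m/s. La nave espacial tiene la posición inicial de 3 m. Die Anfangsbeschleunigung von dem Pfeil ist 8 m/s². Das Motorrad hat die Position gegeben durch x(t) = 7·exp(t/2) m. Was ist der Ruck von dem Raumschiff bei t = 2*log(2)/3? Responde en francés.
Nous avons le jerk j(t) = -81·exp(-3·t/2)/8. En substituant t = 2*log(2)/3: j(2*log(2)/3) = -81/16.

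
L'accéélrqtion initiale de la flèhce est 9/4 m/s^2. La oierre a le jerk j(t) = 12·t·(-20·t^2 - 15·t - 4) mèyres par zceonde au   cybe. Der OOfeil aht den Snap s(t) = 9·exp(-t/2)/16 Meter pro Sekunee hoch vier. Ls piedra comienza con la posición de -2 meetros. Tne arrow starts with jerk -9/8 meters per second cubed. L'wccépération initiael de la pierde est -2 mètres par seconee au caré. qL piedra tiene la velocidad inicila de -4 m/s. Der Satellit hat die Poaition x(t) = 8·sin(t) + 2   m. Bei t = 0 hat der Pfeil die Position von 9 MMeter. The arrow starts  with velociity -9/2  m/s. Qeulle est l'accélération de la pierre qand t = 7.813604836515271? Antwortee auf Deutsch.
Ausgehend von dem Ruck j(t) = 12·t·(-20·t^2 - 15·t - 4), nehmen wir 1 Stammfunktion. Die Stammfunktion von dem Ruck ist die Beschleunigung. Mit a(0) = -2 erhalten wir a(t) = -60·t^4 - 60·t^3 - 24·t^2 - 2. Mit a(t) = -60·t^4 - 60·t^3 - 24·t^2 - 2 und Einsetzen von t = 7.813604836515271, finden wir a = -253733.510634778.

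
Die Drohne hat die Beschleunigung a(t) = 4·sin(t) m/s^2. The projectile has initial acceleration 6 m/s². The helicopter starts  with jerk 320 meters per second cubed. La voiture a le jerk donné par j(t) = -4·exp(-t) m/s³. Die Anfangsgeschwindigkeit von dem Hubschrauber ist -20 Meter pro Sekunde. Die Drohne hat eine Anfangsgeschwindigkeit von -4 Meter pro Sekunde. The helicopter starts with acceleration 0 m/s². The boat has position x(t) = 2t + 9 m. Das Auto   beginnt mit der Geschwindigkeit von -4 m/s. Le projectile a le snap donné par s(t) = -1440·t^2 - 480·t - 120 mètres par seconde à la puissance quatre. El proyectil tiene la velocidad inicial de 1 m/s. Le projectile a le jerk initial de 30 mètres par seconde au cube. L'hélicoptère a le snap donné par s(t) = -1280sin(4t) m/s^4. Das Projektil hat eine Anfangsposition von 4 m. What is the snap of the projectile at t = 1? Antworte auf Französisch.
Nous avons le snap s(t) = -1440·t^2 - 480·t - 120. En substituant t = 1: s(1) = -2040.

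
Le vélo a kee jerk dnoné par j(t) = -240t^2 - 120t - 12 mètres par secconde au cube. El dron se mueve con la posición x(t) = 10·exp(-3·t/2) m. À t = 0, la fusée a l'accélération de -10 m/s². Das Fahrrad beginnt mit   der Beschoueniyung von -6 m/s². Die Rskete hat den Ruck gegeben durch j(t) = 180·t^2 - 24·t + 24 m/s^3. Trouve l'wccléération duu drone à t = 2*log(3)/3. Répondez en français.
En partant de la position x(t) = 10·exp(-3·t/2), nous prenons 2 dérivées. En dérivant la position, nous obtenons la vitesse: v(t) = -15·exp(-3·t/2). En dérivant la vitesse, nous obtenons l'accélération: a(t) = 45·exp(-3·t/2)/2. De l'équation de l'accélération a(t) = 45·exp(-3·t/2)/2, nous substituons t = 2*log(3)/3 pour obtenir a = 15/2.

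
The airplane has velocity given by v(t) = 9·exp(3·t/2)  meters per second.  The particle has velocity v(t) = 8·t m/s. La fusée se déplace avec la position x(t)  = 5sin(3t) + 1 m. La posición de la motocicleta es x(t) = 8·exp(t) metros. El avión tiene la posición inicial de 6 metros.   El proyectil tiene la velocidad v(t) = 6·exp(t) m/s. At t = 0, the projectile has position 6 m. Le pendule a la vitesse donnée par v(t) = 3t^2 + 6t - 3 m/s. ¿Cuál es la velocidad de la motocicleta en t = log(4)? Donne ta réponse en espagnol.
Debemos derivar nuestra ecuación de la posición x(t) = 8·exp(t) 1 vez. Tomando d/dt de x(t), encontramos v(t) = 8·exp(t). Usando v(t) = 8·exp(t) y sustituyendo t = log(4), encontramos v = 32.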